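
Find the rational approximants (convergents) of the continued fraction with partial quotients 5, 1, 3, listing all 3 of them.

Using the convergent recurrence p_i = a_i*p_{i-1} + p_{i-2}, q_i = a_i*q_{i-1} + q_{i-2} with p_{-2}=0, p_{-1}=1, q_{-2}=1, q_{-1}=0:
  i=0: a_0=5, p_0 = 5*1 + 0 = 5, q_0 = 5*0 + 1 = 1.
  i=1: a_1=1, p_1 = 1*5 + 1 = 6, q_1 = 1*1 + 0 = 1.
  i=2: a_2=3, p_2 = 3*6 + 5 = 23, q_2 = 3*1 + 1 = 4.

5/1, 6/1, 23/4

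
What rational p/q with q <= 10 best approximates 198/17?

35/3

Expand x = 198/17 as a continued fraction with the Euclidean algorithm:
  198 = 11*17 + 11, so a_0 = 11.
  17 = 1*11 + 6, so a_1 = 1.
  11 = 1*6 + 5, so a_2 = 1.
  6 = 1*5 + 1, so a_3 = 1.
  5 = 5*1 + 0, so a_4 = 5.
so x = [11; 1, 1, 1, 5].
Convergents (p_i = a_i*p_{i-1} + p_{i-2}, q_i = a_i*q_{i-1} + q_{i-2} with p_{-2}=0, p_{-1}=1, q_{-2}=1, q_{-1}=0), until the denominator exceeds 10:
  i=0: a_0=11, p_0 = 11*1 + 0 = 11, q_0 = 11*0 + 1 = 1.
  i=1: a_1=1, p_1 = 1*11 + 1 = 12, q_1 = 1*1 + 0 = 1.
  i=2: a_2=1, p_2 = 1*12 + 11 = 23, q_2 = 1*1 + 1 = 2.
  i=3: a_3=1, p_3 = 1*23 + 12 = 35, q_3 = 1*2 + 1 = 3.
  i=4: a_4=5, p_4 = 5*35 + 23 = 198, q_4 = 5*3 + 2 = 17.
q_4 = 17 > 10, so the last convergent with denominator <= 10 is p_3/q_3 = 35/3.
The closest fraction with denominator <= 10 is either p_3/q_3 or the intermediate fraction (k*p_3 + p_2)/(k*q_3 + q_2) with the largest k >= 1 whose denominator stays <= 10; these approach x as k grows, and every other convergent or intermediate fraction in range is farther away.
Largest k: floor((10 - q_2)/q_3) = floor((10 - 2)/3) = 2.
That gives (2*35 + 23)/(2*3 + 2) = 93/8.
Compare the errors: |x - 35/3| = |198*3 - 35*17|/(17*3) = 1/51, and |x - 93/8| = |198*8 - 93*17|/(17*8) = 3/136.
Cross-multiplying, 1*136 = 136 < 153 = 3*51, so 1/51 is smaller: the convergent 35/3 is closer to x than 93/8.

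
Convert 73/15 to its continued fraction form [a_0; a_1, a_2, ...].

[4; 1, 6, 2]

Run the Euclidean algorithm on 73 and 15; the successive quotients are the partial quotients a_0, a_1, ... (each step inverts the fractional part left over by the previous one):
  73 = 4*15 + 13, so a_0 = 4.
  15 = 1*13 + 2, so a_1 = 1.
  13 = 6*2 + 1, so a_2 = 6.
  2 = 2*1 + 0, so a_3 = 2.
The remainder reaches 0 after 4 divisions, so the expansion has 4 partial quotients, read off in order.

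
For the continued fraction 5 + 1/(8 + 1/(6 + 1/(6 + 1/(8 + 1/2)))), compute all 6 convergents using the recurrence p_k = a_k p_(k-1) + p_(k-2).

Using the convergent recurrence p_i = a_i*p_{i-1} + p_{i-2}, q_i = a_i*q_{i-1} + q_{i-2} with p_{-2}=0, p_{-1}=1, q_{-2}=1, q_{-1}=0:
  i=0: a_0=5, p_0 = 5*1 + 0 = 5, q_0 = 5*0 + 1 = 1.
  i=1: a_1=8, p_1 = 8*5 + 1 = 41, q_1 = 8*1 + 0 = 8.
  i=2: a_2=6, p_2 = 6*41 + 5 = 251, q_2 = 6*8 + 1 = 49.
  i=3: a_3=6, p_3 = 6*251 + 41 = 1547, q_3 = 6*49 + 8 = 302.
  i=4: a_4=8, p_4 = 8*1547 + 251 = 12627, q_4 = 8*302 + 49 = 2465.
  i=5: a_5=2, p_5 = 2*12627 + 1547 = 26801, q_5 = 2*2465 + 302 = 5232.

5/1, 41/8, 251/49, 1547/302, 12627/2465, 26801/5232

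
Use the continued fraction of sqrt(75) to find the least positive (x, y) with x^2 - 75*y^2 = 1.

First expand sqrt(75) as a continued fraction. With x_i = (sqrt(75) + m_i)/d_i and (m_0, d_0) = (0, 1): a_0 = floor(sqrt(75)) = 8, since 8^2 = 64 <= 75 < 81 = 9^2.
Iterate m_{i+1} = d_i*a_i - m_i, d_{i+1} = (75 - m_{i+1}^2)/d_i, a_{i+1} = floor((a_0 + m_{i+1})/d_{i+1}):
  m_1 = 1*8 - 0 = 8, d_1 = (75 - 8^2)/1 = 11/1 = 11, a_1 = floor((8 + 8)/11) = 1.
  m_2 = 11*1 - 8 = 3, d_2 = (75 - 3^2)/11 = 66/11 = 6, a_2 = floor((8 + 3)/6) = 1.
  m_3 = 6*1 - 3 = 3, d_3 = (75 - 3^2)/6 = 66/6 = 11, a_3 = floor((8 + 3)/11) = 1.
  m_4 = 11*1 - 3 = 8, d_4 = (75 - 8^2)/11 = 11/11 = 1, a_4 = floor((8 + 8)/1) = 16.
  m_5 = 1*16 - 8 = 8, d_5 = (75 - 8^2)/1 = 11/1 = 11: (m_5, d_5) = (m_1, d_1) = (8, 11), so from here the quotients repeat a_1, ..., a_4; the period length is 4.
So sqrt(75) = [8; (1, 1, 1, 16)] with period length k = 4.
k is even, so the fundamental solution of x^2 - 75y^2 = 1 is (p_{k-1}, q_{k-1}) = (p_3, q_3); compute convergents through index 3.
Convergents (p_i = a_i*p_{i-1} + p_{i-2}, q_i = a_i*q_{i-1} + q_{i-2} with p_{-2}=0, p_{-1}=1, q_{-2}=1, q_{-1}=0):
  i=0: a_0=8, p_0 = 8*1 + 0 = 8, q_0 = 8*0 + 1 = 1.
  i=1: a_1=1, p_1 = 1*8 + 1 = 9, q_1 = 1*1 + 0 = 1.
  i=2: a_2=1, p_2 = 1*9 + 8 = 17, q_2 = 1*1 + 1 = 2.
  i=3: a_3=1, p_3 = 1*17 + 9 = 26, q_3 = 1*2 + 1 = 3.
Check: 26^2 - 75*3^2 = 676 - 675 = 1, so (x, y) = (26, 3) solves the equation, and by the theorem it is the least positive solution.

(x, y) = (26, 3)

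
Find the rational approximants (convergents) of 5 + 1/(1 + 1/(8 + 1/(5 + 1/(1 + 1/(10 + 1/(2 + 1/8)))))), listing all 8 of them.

5/1, 6/1, 53/9, 271/46, 324/55, 3511/596, 7346/1247, 62279/10572

Using the convergent recurrence p_i = a_i*p_{i-1} + p_{i-2}, q_i = a_i*q_{i-1} + q_{i-2} with p_{-2}=0, p_{-1}=1, q_{-2}=1, q_{-1}=0:
  i=0: a_0=5, p_0 = 5*1 + 0 = 5, q_0 = 5*0 + 1 = 1.
  i=1: a_1=1, p_1 = 1*5 + 1 = 6, q_1 = 1*1 + 0 = 1.
  i=2: a_2=8, p_2 = 8*6 + 5 = 53, q_2 = 8*1 + 1 = 9.
  i=3: a_3=5, p_3 = 5*53 + 6 = 271, q_3 = 5*9 + 1 = 46.
  i=4: a_4=1, p_4 = 1*271 + 53 = 324, q_4 = 1*46 + 9 = 55.
  i=5: a_5=10, p_5 = 10*324 + 271 = 3511, q_5 = 10*55 + 46 = 596.
  i=6: a_6=2, p_6 = 2*3511 + 324 = 7346, q_6 = 2*596 + 55 = 1247.
  i=7: a_7=8, p_7 = 8*7346 + 3511 = 62279, q_7 = 8*1247 + 596 = 10572.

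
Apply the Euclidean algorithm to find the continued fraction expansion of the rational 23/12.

Run the Euclidean algorithm on 23 and 12; the successive quotients are the partial quotients a_0, a_1, ... (each step inverts the fractional part left over by the previous one):
  23 = 1*12 + 11, so a_0 = 1.
  12 = 1*11 + 1, so a_1 = 1.
  11 = 11*1 + 0, so a_2 = 11.
The remainder reaches 0 after 3 divisions, so the expansion has 3 partial quotients, read off in order.

[1; 1, 11]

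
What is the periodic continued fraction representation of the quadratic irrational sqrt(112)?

Write x_i = (sqrt(112) + m_i)/d_i with (m_0, d_0) = (0, 1). a_0 = floor(sqrt(112)) = 10, since 10^2 = 100 <= 112 < 121 = 11^2.
Iterate m_{i+1} = d_i*a_i - m_i, d_{i+1} = (112 - m_{i+1}^2)/d_i, a_{i+1} = floor((a_0 + m_{i+1})/d_{i+1}):
  m_1 = 1*10 - 0 = 10, d_1 = (112 - 10^2)/1 = 12/1 = 12, a_1 = floor((10 + 10)/12) = 1.
  m_2 = 12*1 - 10 = 2, d_2 = (112 - 2^2)/12 = 108/12 = 9, a_2 = floor((10 + 2)/9) = 1.
  m_3 = 9*1 - 2 = 7, d_3 = (112 - 7^2)/9 = 63/9 = 7, a_3 = floor((10 + 7)/7) = 2.
  m_4 = 7*2 - 7 = 7, d_4 = (112 - 7^2)/7 = 63/7 = 9, a_4 = floor((10 + 7)/9) = 1.
  m_5 = 9*1 - 7 = 2, d_5 = (112 - 2^2)/9 = 108/9 = 12, a_5 = floor((10 + 2)/12) = 1.
  m_6 = 12*1 - 2 = 10, d_6 = (112 - 10^2)/12 = 12/12 = 1, a_6 = floor((10 + 10)/1) = 20.
  m_7 = 1*20 - 10 = 10, d_7 = (112 - 10^2)/1 = 12/1 = 12: (m_7, d_7) = (m_1, d_1) = (10, 12), so from here the quotients repeat a_1, ..., a_6; the period length is 6.
Hence the expansion of sqrt(112) is a_0 = 10 followed by the repeating block 1, 1, 2, 1, 1, 20 (period 6).

[10; (1, 1, 2, 1, 1, 20)]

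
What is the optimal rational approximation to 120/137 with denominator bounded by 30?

Expand x = 120/137 as a continued fraction with the Euclidean algorithm:
  120 = 0*137 + 120, so a_0 = 0.
  137 = 1*120 + 17, so a_1 = 1.
  120 = 7*17 + 1, so a_2 = 7.
  17 = 17*1 + 0, so a_3 = 17.
so x = [0; 1, 7, 17].
Convergents (p_i = a_i*p_{i-1} + p_{i-2}, q_i = a_i*q_{i-1} + q_{i-2} with p_{-2}=0, p_{-1}=1, q_{-2}=1, q_{-1}=0), until the denominator exceeds 30:
  i=0: a_0=0, p_0 = 0*1 + 0 = 0, q_0 = 0*0 + 1 = 1.
  i=1: a_1=1, p_1 = 1*0 + 1 = 1, q_1 = 1*1 + 0 = 1.
  i=2: a_2=7, p_2 = 7*1 + 0 = 7, q_2 = 7*1 + 1 = 8.
  i=3: a_3=17, p_3 = 17*7 + 1 = 120, q_3 = 17*8 + 1 = 137.
q_3 = 137 > 30, so the last convergent with denominator <= 30 is p_2/q_2 = 7/8.
The closest fraction with denominator <= 30 is either p_2/q_2 or the intermediate fraction (k*p_2 + p_1)/(k*q_2 + q_1) with the largest k >= 1 whose denominator stays <= 30; these approach x as k grows, and every other convergent or intermediate fraction in range is farther away.
Largest k: floor((30 - q_1)/q_2) = floor((30 - 1)/8) = 3.
That gives (3*7 + 1)/(3*8 + 1) = 22/25.
Compare the errors: |x - 7/8| = |120*8 - 7*137|/(137*8) = 1/1096, and |x - 22/25| = |120*25 - 22*137|/(137*25) = 14/3425.
Cross-multiplying, 1*3425 = 3425 < 15344 = 14*1096, so 1/1096 is smaller: the convergent 7/8 is closer to x than 22/25.

7/8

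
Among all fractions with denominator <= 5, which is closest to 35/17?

Expand x = 35/17 as a continued fraction with the Euclidean algorithm:
  35 = 2*17 + 1, so a_0 = 2.
  17 = 17*1 + 0, so a_1 = 17.
so x = [2; 17].
Convergents (p_i = a_i*p_{i-1} + p_{i-2}, q_i = a_i*q_{i-1} + q_{i-2} with p_{-2}=0, p_{-1}=1, q_{-2}=1, q_{-1}=0), until the denominator exceeds 5:
  i=0: a_0=2, p_0 = 2*1 + 0 = 2, q_0 = 2*0 + 1 = 1.
  i=1: a_1=17, p_1 = 17*2 + 1 = 35, q_1 = 17*1 + 0 = 17.
q_1 = 17 > 5, so the last convergent with denominator <= 5 is p_0/q_0 = 2/1.
The closest fraction with denominator <= 5 is either p_0/q_0 or the intermediate fraction (k*p_0 + p_{-1})/(k*q_0 + q_{-1}) with the largest k >= 1 whose denominator stays <= 5; these approach x as k grows, and every other convergent or intermediate fraction in range is farther away.
Largest k: floor((5 - q_{-1})/q_0) = floor((5 - 0)/1) = 5 (using the seeds p_{-1} = 1, q_{-1} = 0).
That gives (5*2 + 1)/(5*1 + 0) = 11/5.
Compare the errors: |x - 2/1| = |35*1 - 2*17|/(17*1) = 1/17, and |x - 11/5| = |35*5 - 11*17|/(17*5) = 12/85.
Cross-multiplying, 1*85 = 85 < 204 = 12*17, so 1/17 is smaller: the convergent 2/1 is closer to x than 11/5.

2/1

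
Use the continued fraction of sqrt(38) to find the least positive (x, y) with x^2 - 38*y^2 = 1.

First expand sqrt(38) as a continued fraction. With x_i = (sqrt(38) + m_i)/d_i and (m_0, d_0) = (0, 1): a_0 = floor(sqrt(38)) = 6, since 6^2 = 36 <= 38 < 49 = 7^2.
Iterate m_{i+1} = d_i*a_i - m_i, d_{i+1} = (38 - m_{i+1}^2)/d_i, a_{i+1} = floor((a_0 + m_{i+1})/d_{i+1}):
  m_1 = 1*6 - 0 = 6, d_1 = (38 - 6^2)/1 = 2/1 = 2, a_1 = floor((6 + 6)/2) = 6.
  m_2 = 2*6 - 6 = 6, d_2 = (38 - 6^2)/2 = 2/2 = 1, a_2 = floor((6 + 6)/1) = 12.
  m_3 = 1*12 - 6 = 6, d_3 = (38 - 6^2)/1 = 2/1 = 2: (m_3, d_3) = (m_1, d_1) = (6, 2), so from here the quotients repeat a_1, a_2; the period length is 2.
So sqrt(38) = [6; (6, 12)] with period length k = 2.
k is even, so the fundamental solution of x^2 - 38y^2 = 1 is (p_{k-1}, q_{k-1}) = (p_1, q_1); compute convergents through index 1.
Convergents (p_i = a_i*p_{i-1} + p_{i-2}, q_i = a_i*q_{i-1} + q_{i-2} with p_{-2}=0, p_{-1}=1, q_{-2}=1, q_{-1}=0):
  i=0: a_0=6, p_0 = 6*1 + 0 = 6, q_0 = 6*0 + 1 = 1.
  i=1: a_1=6, p_1 = 6*6 + 1 = 37, q_1 = 6*1 + 0 = 6.
Check: 37^2 - 38*6^2 = 1369 - 1368 = 1, so (x, y) = (37, 6) solves the equation, and by the theorem it is the least positive solution.

(x, y) = (37, 6)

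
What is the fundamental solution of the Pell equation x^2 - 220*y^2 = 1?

First expand sqrt(220) as a continued fraction. With x_i = (sqrt(220) + m_i)/d_i and (m_0, d_0) = (0, 1): a_0 = floor(sqrt(220)) = 14, since 14^2 = 196 <= 220 < 225 = 15^2.
Iterate m_{i+1} = d_i*a_i - m_i, d_{i+1} = (220 - m_{i+1}^2)/d_i, a_{i+1} = floor((a_0 + m_{i+1})/d_{i+1}):
  m_1 = 1*14 - 0 = 14, d_1 = (220 - 14^2)/1 = 24/1 = 24, a_1 = floor((14 + 14)/24) = 1.
  m_2 = 24*1 - 14 = 10, d_2 = (220 - 10^2)/24 = 120/24 = 5, a_2 = floor((14 + 10)/5) = 4.
  m_3 = 5*4 - 10 = 10, d_3 = (220 - 10^2)/5 = 120/5 = 24, a_3 = floor((14 + 10)/24) = 1.
  m_4 = 24*1 - 10 = 14, d_4 = (220 - 14^2)/24 = 24/24 = 1, a_4 = floor((14 + 14)/1) = 28.
  m_5 = 1*28 - 14 = 14, d_5 = (220 - 14^2)/1 = 24/1 = 24: (m_5, d_5) = (m_1, d_1) = (14, 24), so from here the quotients repeat a_1, ..., a_4; the period length is 4.
So sqrt(220) = [14; (1, 4, 1, 28)] with period length k = 4.
k is even, so the fundamental solution of x^2 - 220y^2 = 1 is (p_{k-1}, q_{k-1}) = (p_3, q_3); compute convergents through index 3.
Convergents (p_i = a_i*p_{i-1} + p_{i-2}, q_i = a_i*q_{i-1} + q_{i-2} with p_{-2}=0, p_{-1}=1, q_{-2}=1, q_{-1}=0):
  i=0: a_0=14, p_0 = 14*1 + 0 = 14, q_0 = 14*0 + 1 = 1.
  i=1: a_1=1, p_1 = 1*14 + 1 = 15, q_1 = 1*1 + 0 = 1.
  i=2: a_2=4, p_2 = 4*15 + 14 = 74, q_2 = 4*1 + 1 = 5.
  i=3: a_3=1, p_3 = 1*74 + 15 = 89, q_3 = 1*5 + 1 = 6.
Check: 89^2 - 220*6^2 = 7921 - 7920 = 1, so (x, y) = (89, 6) solves the equation, and by the theorem it is the least positive solution.

(x, y) = (89, 6)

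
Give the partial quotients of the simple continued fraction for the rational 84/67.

Run the Euclidean algorithm on 84 and 67; the successive quotients are the partial quotients a_0, a_1, ... (each step inverts the fractional part left over by the previous one):
  84 = 1*67 + 17, so a_0 = 1.
  67 = 3*17 + 16, so a_1 = 3.
  17 = 1*16 + 1, so a_2 = 1.
  16 = 16*1 + 0, so a_3 = 16.
The remainder reaches 0 after 4 divisions, so the expansion has 4 partial quotients, read off in order.

[1; 3, 1, 16]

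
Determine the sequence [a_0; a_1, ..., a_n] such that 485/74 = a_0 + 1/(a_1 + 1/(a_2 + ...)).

[6; 1, 1, 4, 8]

Run the Euclidean algorithm on 485 and 74; the successive quotients are the partial quotients a_0, a_1, ... (each step inverts the fractional part left over by the previous one):
  485 = 6*74 + 41, so a_0 = 6.
  74 = 1*41 + 33, so a_1 = 1.
  41 = 1*33 + 8, so a_2 = 1.
  33 = 4*8 + 1, so a_3 = 4.
  8 = 8*1 + 0, so a_4 = 8.
The remainder reaches 0 after 5 divisions, so the expansion has 5 partial quotients, read off in order.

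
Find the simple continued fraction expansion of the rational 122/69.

Run the Euclidean algorithm on 122 and 69; the successive quotients are the partial quotients a_0, a_1, ... (each step inverts the fractional part left over by the previous one):
  122 = 1*69 + 53, so a_0 = 1.
  69 = 1*53 + 16, so a_1 = 1.
  53 = 3*16 + 5, so a_2 = 3.
  16 = 3*5 + 1, so a_3 = 3.
  5 = 5*1 + 0, so a_4 = 5.
The remainder reaches 0 after 5 divisions, so the expansion has 5 partial quotients, read off in order.

[1; 1, 3, 3, 5]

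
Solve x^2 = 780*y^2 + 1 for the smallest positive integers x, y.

First expand sqrt(780) as a continued fraction. With x_i = (sqrt(780) + m_i)/d_i and (m_0, d_0) = (0, 1): a_0 = floor(sqrt(780)) = 27, since 27^2 = 729 <= 780 < 784 = 28^2.
Iterate m_{i+1} = d_i*a_i - m_i, d_{i+1} = (780 - m_{i+1}^2)/d_i, a_{i+1} = floor((a_0 + m_{i+1})/d_{i+1}):
  m_1 = 1*27 - 0 = 27, d_1 = (780 - 27^2)/1 = 51/1 = 51, a_1 = floor((27 + 27)/51) = 1.
  m_2 = 51*1 - 27 = 24, d_2 = (780 - 24^2)/51 = 204/51 = 4, a_2 = floor((27 + 24)/4) = 12.
  m_3 = 4*12 - 24 = 24, d_3 = (780 - 24^2)/4 = 204/4 = 51, a_3 = floor((27 + 24)/51) = 1.
  m_4 = 51*1 - 24 = 27, d_4 = (780 - 27^2)/51 = 51/51 = 1, a_4 = floor((27 + 27)/1) = 54.
  m_5 = 1*54 - 27 = 27, d_5 = (780 - 27^2)/1 = 51/1 = 51: (m_5, d_5) = (m_1, d_1) = (27, 51), so from here the quotients repeat a_1, ..., a_4; the period length is 4.
So sqrt(780) = [27; (1, 12, 1, 54)] with period length k = 4.
k is even, so the fundamental solution of x^2 - 780y^2 = 1 is (p_{k-1}, q_{k-1}) = (p_3, q_3); compute convergents through index 3.
Convergents (p_i = a_i*p_{i-1} + p_{i-2}, q_i = a_i*q_{i-1} + q_{i-2} with p_{-2}=0, p_{-1}=1, q_{-2}=1, q_{-1}=0):
  i=0: a_0=27, p_0 = 27*1 + 0 = 27, q_0 = 27*0 + 1 = 1.
  i=1: a_1=1, p_1 = 1*27 + 1 = 28, q_1 = 1*1 + 0 = 1.
  i=2: a_2=12, p_2 = 12*28 + 27 = 363, q_2 = 12*1 + 1 = 13.
  i=3: a_3=1, p_3 = 1*363 + 28 = 391, q_3 = 1*13 + 1 = 14.
Check: 391^2 - 780*14^2 = 152881 - 152880 = 1, so (x, y) = (391, 14) solves the equation, and by the theorem it is the least positive solution.

(x, y) = (391, 14)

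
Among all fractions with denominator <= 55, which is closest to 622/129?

135/28

Expand x = 622/129 as a continued fraction with the Euclidean algorithm:
  622 = 4*129 + 106, so a_0 = 4.
  129 = 1*106 + 23, so a_1 = 1.
  106 = 4*23 + 14, so a_2 = 4.
  23 = 1*14 + 9, so a_3 = 1.
  14 = 1*9 + 5, so a_4 = 1.
  9 = 1*5 + 4, so a_5 = 1.
  5 = 1*4 + 1, so a_6 = 1.
  4 = 4*1 + 0, so a_7 = 4.
so x = [4; 1, 4, 1, 1, 1, 1, 4].
Convergents (p_i = a_i*p_{i-1} + p_{i-2}, q_i = a_i*q_{i-1} + q_{i-2} with p_{-2}=0, p_{-1}=1, q_{-2}=1, q_{-1}=0), until the denominator exceeds 55:
  i=0: a_0=4, p_0 = 4*1 + 0 = 4, q_0 = 4*0 + 1 = 1.
  i=1: a_1=1, p_1 = 1*4 + 1 = 5, q_1 = 1*1 + 0 = 1.
  i=2: a_2=4, p_2 = 4*5 + 4 = 24, q_2 = 4*1 + 1 = 5.
  i=3: a_3=1, p_3 = 1*24 + 5 = 29, q_3 = 1*5 + 1 = 6.
  i=4: a_4=1, p_4 = 1*29 + 24 = 53, q_4 = 1*6 + 5 = 11.
  i=5: a_5=1, p_5 = 1*53 + 29 = 82, q_5 = 1*11 + 6 = 17.
  i=6: a_6=1, p_6 = 1*82 + 53 = 135, q_6 = 1*17 + 11 = 28.
  i=7: a_7=4, p_7 = 4*135 + 82 = 622, q_7 = 4*28 + 17 = 129.
q_7 = 129 > 55, so the last convergent with denominator <= 55 is p_6/q_6 = 135/28.
The closest fraction with denominator <= 55 is either p_6/q_6 or the intermediate fraction (k*p_6 + p_5)/(k*q_6 + q_5) with the largest k >= 1 whose denominator stays <= 55; these approach x as k grows, and every other convergent or intermediate fraction in range is farther away.
Largest k: floor((55 - q_5)/q_6) = floor((55 - 17)/28) = 1.
That gives (1*135 + 82)/(1*28 + 17) = 217/45.
Compare the errors: |x - 135/28| = |622*28 - 135*129|/(129*28) = 1/3612, and |x - 217/45| = |622*45 - 217*129|/(129*45) = 3/5805.
Cross-multiplying, 1*5805 = 5805 < 10836 = 3*3612, so 1/3612 is smaller: the convergent 135/28 is closer to x than 217/45.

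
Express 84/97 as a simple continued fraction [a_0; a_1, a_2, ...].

[0; 1, 6, 2, 6]

Run the Euclidean algorithm on 84 and 97; the successive quotients are the partial quotients a_0, a_1, ... (each step inverts the fractional part left over by the previous one):
  84 = 0*97 + 84, so a_0 = 0.
  97 = 1*84 + 13, so a_1 = 1.
  84 = 6*13 + 6, so a_2 = 6.
  13 = 2*6 + 1, so a_3 = 2.
  6 = 6*1 + 0, so a_4 = 6.
The remainder reaches 0 after 5 divisions, so the expansion has 5 partial quotients, read off in order.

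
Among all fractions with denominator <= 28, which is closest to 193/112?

31/18

Expand x = 193/112 as a continued fraction with the Euclidean algorithm:
  193 = 1*112 + 81, so a_0 = 1.
  112 = 1*81 + 31, so a_1 = 1.
  81 = 2*31 + 19, so a_2 = 2.
  31 = 1*19 + 12, so a_3 = 1.
  19 = 1*12 + 7, so a_4 = 1.
  12 = 1*7 + 5, so a_5 = 1.
  7 = 1*5 + 2, so a_6 = 1.
  5 = 2*2 + 1, so a_7 = 2.
  2 = 2*1 + 0, so a_8 = 2.
so x = [1; 1, 2, 1, 1, 1, 1, 2, 2].
Convergents (p_i = a_i*p_{i-1} + p_{i-2}, q_i = a_i*q_{i-1} + q_{i-2} with p_{-2}=0, p_{-1}=1, q_{-2}=1, q_{-1}=0), until the denominator exceeds 28:
  i=0: a_0=1, p_0 = 1*1 + 0 = 1, q_0 = 1*0 + 1 = 1.
  i=1: a_1=1, p_1 = 1*1 + 1 = 2, q_1 = 1*1 + 0 = 1.
  i=2: a_2=2, p_2 = 2*2 + 1 = 5, q_2 = 2*1 + 1 = 3.
  i=3: a_3=1, p_3 = 1*5 + 2 = 7, q_3 = 1*3 + 1 = 4.
  i=4: a_4=1, p_4 = 1*7 + 5 = 12, q_4 = 1*4 + 3 = 7.
  i=5: a_5=1, p_5 = 1*12 + 7 = 19, q_5 = 1*7 + 4 = 11.
  i=6: a_6=1, p_6 = 1*19 + 12 = 31, q_6 = 1*11 + 7 = 18.
  i=7: a_7=2, p_7 = 2*31 + 19 = 81, q_7 = 2*18 + 11 = 47.
q_7 = 47 > 28, so the last convergent with denominator <= 28 is p_6/q_6 = 31/18.
The closest fraction with denominator <= 28 is either p_6/q_6 or the intermediate fraction (k*p_6 + p_5)/(k*q_6 + q_5) with the largest k >= 1 whose denominator stays <= 28; these approach x as k grows, and every other convergent or intermediate fraction in range is farther away.
Largest k: floor((28 - q_5)/q_6) = floor((28 - 11)/18) = 0.
Since k = 0, no intermediate fraction beyond p_6/q_6 has denominator <= 28, so the convergent 31/18 is the closest (its error is |193*18 - 31*112|/(112*18) = 2/2016).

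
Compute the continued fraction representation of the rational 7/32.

[0; 4, 1, 1, 3]

Run the Euclidean algorithm on 7 and 32; the successive quotients are the partial quotients a_0, a_1, ... (each step inverts the fractional part left over by the previous one):
  7 = 0*32 + 7, so a_0 = 0.
  32 = 4*7 + 4, so a_1 = 4.
  7 = 1*4 + 3, so a_2 = 1.
  4 = 1*3 + 1, so a_3 = 1.
  3 = 3*1 + 0, so a_4 = 3.
The remainder reaches 0 after 5 divisions, so the expansion has 5 partial quotients, read off in order.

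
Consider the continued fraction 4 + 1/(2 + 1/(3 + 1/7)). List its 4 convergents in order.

Using the convergent recurrence p_i = a_i*p_{i-1} + p_{i-2}, q_i = a_i*q_{i-1} + q_{i-2} with p_{-2}=0, p_{-1}=1, q_{-2}=1, q_{-1}=0:
  i=0: a_0=4, p_0 = 4*1 + 0 = 4, q_0 = 4*0 + 1 = 1.
  i=1: a_1=2, p_1 = 2*4 + 1 = 9, q_1 = 2*1 + 0 = 2.
  i=2: a_2=3, p_2 = 3*9 + 4 = 31, q_2 = 3*2 + 1 = 7.
  i=3: a_3=7, p_3 = 7*31 + 9 = 226, q_3 = 7*7 + 2 = 51.

4/1, 9/2, 31/7, 226/51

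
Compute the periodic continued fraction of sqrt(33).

Write x_i = (sqrt(33) + m_i)/d_i with (m_0, d_0) = (0, 1). a_0 = floor(sqrt(33)) = 5, since 5^2 = 25 <= 33 < 36 = 6^2.
Iterate m_{i+1} = d_i*a_i - m_i, d_{i+1} = (33 - m_{i+1}^2)/d_i, a_{i+1} = floor((a_0 + m_{i+1})/d_{i+1}):
  m_1 = 1*5 - 0 = 5, d_1 = (33 - 5^2)/1 = 8/1 = 8, a_1 = floor((5 + 5)/8) = 1.
  m_2 = 8*1 - 5 = 3, d_2 = (33 - 3^2)/8 = 24/8 = 3, a_2 = floor((5 + 3)/3) = 2.
  m_3 = 3*2 - 3 = 3, d_3 = (33 - 3^2)/3 = 24/3 = 8, a_3 = floor((5 + 3)/8) = 1.
  m_4 = 8*1 - 3 = 5, d_4 = (33 - 5^2)/8 = 8/8 = 1, a_4 = floor((5 + 5)/1) = 10.
  m_5 = 1*10 - 5 = 5, d_5 = (33 - 5^2)/1 = 8/1 = 8: (m_5, d_5) = (m_1, d_1) = (5, 8), so from here the quotients repeat a_1, ..., a_4; the period length is 4.
Hence the expansion of sqrt(33) is a_0 = 5 followed by the repeating block 1, 2, 1, 10 (period 4).

[5; (1, 2, 1, 10)]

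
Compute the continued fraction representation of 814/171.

[4; 1, 3, 5, 1, 6]

Run the Euclidean algorithm on 814 and 171; the successive quotients are the partial quotients a_0, a_1, ... (each step inverts the fractional part left over by the previous one):
  814 = 4*171 + 130, so a_0 = 4.
  171 = 1*130 + 41, so a_1 = 1.
  130 = 3*41 + 7, so a_2 = 3.
  41 = 5*7 + 6, so a_3 = 5.
  7 = 1*6 + 1, so a_4 = 1.
  6 = 6*1 + 0, so a_5 = 6.
The remainder reaches 0 after 6 divisions, so the expansion has 6 partial quotients, read off in order.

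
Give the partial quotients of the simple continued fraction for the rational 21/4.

Run the Euclidean algorithm on 21 and 4; the successive quotients are the partial quotients a_0, a_1, ... (each step inverts the fractional part left over by the previous one):
  21 = 5*4 + 1, so a_0 = 5.
  4 = 4*1 + 0, so a_1 = 4.
The remainder reaches 0 after 2 divisions, so the expansion has 2 partial quotients, read off in order.

[5; 4]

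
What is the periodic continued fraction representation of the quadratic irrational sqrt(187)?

[13; (1, 2, 13, 2, 1, 26)]

Write x_i = (sqrt(187) + m_i)/d_i with (m_0, d_0) = (0, 1). a_0 = floor(sqrt(187)) = 13, since 13^2 = 169 <= 187 < 196 = 14^2.
Iterate m_{i+1} = d_i*a_i - m_i, d_{i+1} = (187 - m_{i+1}^2)/d_i, a_{i+1} = floor((a_0 + m_{i+1})/d_{i+1}):
  m_1 = 1*13 - 0 = 13, d_1 = (187 - 13^2)/1 = 18/1 = 18, a_1 = floor((13 + 13)/18) = 1.
  m_2 = 18*1 - 13 = 5, d_2 = (187 - 5^2)/18 = 162/18 = 9, a_2 = floor((13 + 5)/9) = 2.
  m_3 = 9*2 - 5 = 13, d_3 = (187 - 13^2)/9 = 18/9 = 2, a_3 = floor((13 + 13)/2) = 13.
  m_4 = 2*13 - 13 = 13, d_4 = (187 - 13^2)/2 = 18/2 = 9, a_4 = floor((13 + 13)/9) = 2.
  m_5 = 9*2 - 13 = 5, d_5 = (187 - 5^2)/9 = 162/9 = 18, a_5 = floor((13 + 5)/18) = 1.
  m_6 = 18*1 - 5 = 13, d_6 = (187 - 13^2)/18 = 18/18 = 1, a_6 = floor((13 + 13)/1) = 26.
  m_7 = 1*26 - 13 = 13, d_7 = (187 - 13^2)/1 = 18/1 = 18: (m_7, d_7) = (m_1, d_1) = (13, 18), so from here the quotients repeat a_1, ..., a_6; the period length is 6.
Hence the expansion of sqrt(187) is a_0 = 13 followed by the repeating block 1, 2, 13, 2, 1, 26 (period 6).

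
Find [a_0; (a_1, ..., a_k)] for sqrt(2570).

[50; (1, 2, 3, 1, 1, 3, 2, 1, 100)]

Write x_i = (sqrt(2570) + m_i)/d_i with (m_0, d_0) = (0, 1). a_0 = floor(sqrt(2570)) = 50, since 50^2 = 2500 <= 2570 < 2601 = 51^2.
Iterate m_{i+1} = d_i*a_i - m_i, d_{i+1} = (2570 - m_{i+1}^2)/d_i, a_{i+1} = floor((a_0 + m_{i+1})/d_{i+1}):
  m_1 = 1*50 - 0 = 50, d_1 = (2570 - 50^2)/1 = 70/1 = 70, a_1 = floor((50 + 50)/70) = 1.
  m_2 = 70*1 - 50 = 20, d_2 = (2570 - 20^2)/70 = 2170/70 = 31, a_2 = floor((50 + 20)/31) = 2.
  m_3 = 31*2 - 20 = 42, d_3 = (2570 - 42^2)/31 = 806/31 = 26, a_3 = floor((50 + 42)/26) = 3.
  m_4 = 26*3 - 42 = 36, d_4 = (2570 - 36^2)/26 = 1274/26 = 49, a_4 = floor((50 + 36)/49) = 1.
  m_5 = 49*1 - 36 = 13, d_5 = (2570 - 13^2)/49 = 2401/49 = 49, a_5 = floor((50 + 13)/49) = 1.
  m_6 = 49*1 - 13 = 36, d_6 = (2570 - 36^2)/49 = 1274/49 = 26, a_6 = floor((50 + 36)/26) = 3.
  m_7 = 26*3 - 36 = 42, d_7 = (2570 - 42^2)/26 = 806/26 = 31, a_7 = floor((50 + 42)/31) = 2.
  m_8 = 31*2 - 42 = 20, d_8 = (2570 - 20^2)/31 = 2170/31 = 70, a_8 = floor((50 + 20)/70) = 1.
  m_9 = 70*1 - 20 = 50, d_9 = (2570 - 50^2)/70 = 70/70 = 1, a_9 = floor((50 + 50)/1) = 100.
  m_10 = 1*100 - 50 = 50, d_10 = (2570 - 50^2)/1 = 70/1 = 70: (m_10, d_10) = (m_1, d_1) = (50, 70), so from here the quotients repeat a_1, ..., a_9; the period length is 9.
Hence the expansion of sqrt(2570) is a_0 = 50 followed by the repeating block 1, 2, 3, 1, 1, 3, 2, 1, 100 (period 9).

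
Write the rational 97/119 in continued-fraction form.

Run the Euclidean algorithm on 97 and 119; the successive quotients are the partial quotients a_0, a_1, ... (each step inverts the fractional part left over by the previous one):
  97 = 0*119 + 97, so a_0 = 0.
  119 = 1*97 + 22, so a_1 = 1.
  97 = 4*22 + 9, so a_2 = 4.
  22 = 2*9 + 4, so a_3 = 2.
  9 = 2*4 + 1, so a_4 = 2.
  4 = 4*1 + 0, so a_5 = 4.
The remainder reaches 0 after 6 divisions, so the expansion has 6 partial quotients, read off in order.

[0; 1, 4, 2, 2, 4]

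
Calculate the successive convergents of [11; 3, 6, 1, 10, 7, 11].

Using the convergent recurrence p_i = a_i*p_{i-1} + p_{i-2}, q_i = a_i*q_{i-1} + q_{i-2} with p_{-2}=0, p_{-1}=1, q_{-2}=1, q_{-1}=0:
  i=0: a_0=11, p_0 = 11*1 + 0 = 11, q_0 = 11*0 + 1 = 1.
  i=1: a_1=3, p_1 = 3*11 + 1 = 34, q_1 = 3*1 + 0 = 3.
  i=2: a_2=6, p_2 = 6*34 + 11 = 215, q_2 = 6*3 + 1 = 19.
  i=3: a_3=1, p_3 = 1*215 + 34 = 249, q_3 = 1*19 + 3 = 22.
  i=4: a_4=10, p_4 = 10*249 + 215 = 2705, q_4 = 10*22 + 19 = 239.
  i=5: a_5=7, p_5 = 7*2705 + 249 = 19184, q_5 = 7*239 + 22 = 1695.
  i=6: a_6=11, p_6 = 11*19184 + 2705 = 213729, q_6 = 11*1695 + 239 = 18884.

11/1, 34/3, 215/19, 249/22, 2705/239, 19184/1695, 213729/18884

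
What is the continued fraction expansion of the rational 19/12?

[1; 1, 1, 2, 2]

Run the Euclidean algorithm on 19 and 12; the successive quotients are the partial quotients a_0, a_1, ... (each step inverts the fractional part left over by the previous one):
  19 = 1*12 + 7, so a_0 = 1.
  12 = 1*7 + 5, so a_1 = 1.
  7 = 1*5 + 2, so a_2 = 1.
  5 = 2*2 + 1, so a_3 = 2.
  2 = 2*1 + 0, so a_4 = 2.
The remainder reaches 0 after 5 divisions, so the expansion has 5 partial quotients, read off in order.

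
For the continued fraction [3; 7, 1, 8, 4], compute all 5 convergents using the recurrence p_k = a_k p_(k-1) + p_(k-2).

3/1, 22/7, 25/8, 222/71, 913/292

Using the convergent recurrence p_i = a_i*p_{i-1} + p_{i-2}, q_i = a_i*q_{i-1} + q_{i-2} with p_{-2}=0, p_{-1}=1, q_{-2}=1, q_{-1}=0:
  i=0: a_0=3, p_0 = 3*1 + 0 = 3, q_0 = 3*0 + 1 = 1.
  i=1: a_1=7, p_1 = 7*3 + 1 = 22, q_1 = 7*1 + 0 = 7.
  i=2: a_2=1, p_2 = 1*22 + 3 = 25, q_2 = 1*7 + 1 = 8.
  i=3: a_3=8, p_3 = 8*25 + 22 = 222, q_3 = 8*8 + 7 = 71.
  i=4: a_4=4, p_4 = 4*222 + 25 = 913, q_4 = 4*71 + 8 = 292.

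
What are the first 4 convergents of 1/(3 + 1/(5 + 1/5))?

0/1, 1/3, 5/16, 26/83

Using the convergent recurrence p_i = a_i*p_{i-1} + p_{i-2}, q_i = a_i*q_{i-1} + q_{i-2} with p_{-2}=0, p_{-1}=1, q_{-2}=1, q_{-1}=0:
  i=0: a_0=0, p_0 = 0*1 + 0 = 0, q_0 = 0*0 + 1 = 1.
  i=1: a_1=3, p_1 = 3*0 + 1 = 1, q_1 = 3*1 + 0 = 3.
  i=2: a_2=5, p_2 = 5*1 + 0 = 5, q_2 = 5*3 + 1 = 16.
  i=3: a_3=5, p_3 = 5*5 + 1 = 26, q_3 = 5*16 + 3 = 83.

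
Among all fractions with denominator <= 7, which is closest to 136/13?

Expand x = 136/13 as a continued fraction with the Euclidean algorithm:
  136 = 10*13 + 6, so a_0 = 10.
  13 = 2*6 + 1, so a_1 = 2.
  6 = 6*1 + 0, so a_2 = 6.
so x = [10; 2, 6].
Convergents (p_i = a_i*p_{i-1} + p_{i-2}, q_i = a_i*q_{i-1} + q_{i-2} with p_{-2}=0, p_{-1}=1, q_{-2}=1, q_{-1}=0), until the denominator exceeds 7:
  i=0: a_0=10, p_0 = 10*1 + 0 = 10, q_0 = 10*0 + 1 = 1.
  i=1: a_1=2, p_1 = 2*10 + 1 = 21, q_1 = 2*1 + 0 = 2.
  i=2: a_2=6, p_2 = 6*21 + 10 = 136, q_2 = 6*2 + 1 = 13.
q_2 = 13 > 7, so the last convergent with denominator <= 7 is p_1/q_1 = 21/2.
The closest fraction with denominator <= 7 is either p_1/q_1 or the intermediate fraction (k*p_1 + p_0)/(k*q_1 + q_0) with the largest k >= 1 whose denominator stays <= 7; these approach x as k grows, and every other convergent or intermediate fraction in range is farther away.
Largest k: floor((7 - q_0)/q_1) = floor((7 - 1)/2) = 3.
That gives (3*21 + 10)/(3*2 + 1) = 73/7.
Compare the errors: |x - 21/2| = |136*2 - 21*13|/(13*2) = 1/26, and |x - 73/7| = |136*7 - 73*13|/(13*7) = 3/91.
Cross-multiplying, 3*26 = 78 < 91 = 1*91, so 3/91 is smaller: the intermediate fraction 73/7 is closer to x than 21/2.

73/7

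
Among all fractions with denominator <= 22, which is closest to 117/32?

Expand x = 117/32 as a continued fraction with the Euclidean algorithm:
  117 = 3*32 + 21, so a_0 = 3.
  32 = 1*21 + 11, so a_1 = 1.
  21 = 1*11 + 10, so a_2 = 1.
  11 = 1*10 + 1, so a_3 = 1.
  10 = 10*1 + 0, so a_4 = 10.
so x = [3; 1, 1, 1, 10].
Convergents (p_i = a_i*p_{i-1} + p_{i-2}, q_i = a_i*q_{i-1} + q_{i-2} with p_{-2}=0, p_{-1}=1, q_{-2}=1, q_{-1}=0), until the denominator exceeds 22:
  i=0: a_0=3, p_0 = 3*1 + 0 = 3, q_0 = 3*0 + 1 = 1.
  i=1: a_1=1, p_1 = 1*3 + 1 = 4, q_1 = 1*1 + 0 = 1.
  i=2: a_2=1, p_2 = 1*4 + 3 = 7, q_2 = 1*1 + 1 = 2.
  i=3: a_3=1, p_3 = 1*7 + 4 = 11, q_3 = 1*2 + 1 = 3.
  i=4: a_4=10, p_4 = 10*11 + 7 = 117, q_4 = 10*3 + 2 = 32.
q_4 = 32 > 22, so the last convergent with denominator <= 22 is p_3/q_3 = 11/3.
The closest fraction with denominator <= 22 is either p_3/q_3 or the intermediate fraction (k*p_3 + p_2)/(k*q_3 + q_2) with the largest k >= 1 whose denominator stays <= 22; these approach x as k grows, and every other convergent or intermediate fraction in range is farther away.
Largest k: floor((22 - q_2)/q_3) = floor((22 - 2)/3) = 6.
That gives (6*11 + 7)/(6*3 + 2) = 73/20.
Compare the errors: |x - 11/3| = |117*3 - 11*32|/(32*3) = 1/96, and |x - 73/20| = |117*20 - 73*32|/(32*20) = 4/640.
Cross-multiplying, 4*96 = 384 < 640 = 1*640, so 4/640 is smaller: the intermediate fraction 73/20 is closer to x than 11/3.

73/20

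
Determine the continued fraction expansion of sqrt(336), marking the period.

Write x_i = (sqrt(336) + m_i)/d_i with (m_0, d_0) = (0, 1). a_0 = floor(sqrt(336)) = 18, since 18^2 = 324 <= 336 < 361 = 19^2.
Iterate m_{i+1} = d_i*a_i - m_i, d_{i+1} = (336 - m_{i+1}^2)/d_i, a_{i+1} = floor((a_0 + m_{i+1})/d_{i+1}):
  m_1 = 1*18 - 0 = 18, d_1 = (336 - 18^2)/1 = 12/1 = 12, a_1 = floor((18 + 18)/12) = 3.
  m_2 = 12*3 - 18 = 18, d_2 = (336 - 18^2)/12 = 12/12 = 1, a_2 = floor((18 + 18)/1) = 36.
  m_3 = 1*36 - 18 = 18, d_3 = (336 - 18^2)/1 = 12/1 = 12: (m_3, d_3) = (m_1, d_1) = (18, 12), so from here the quotients repeat a_1, a_2; the period length is 2.
Hence the expansion of sqrt(336) is a_0 = 18 followed by the repeating block 3, 36 (period 2).

[18; (3, 36)]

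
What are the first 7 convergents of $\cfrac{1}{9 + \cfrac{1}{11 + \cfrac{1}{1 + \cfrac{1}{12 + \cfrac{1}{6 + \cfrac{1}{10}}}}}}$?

0/1, 1/9, 11/100, 12/109, 155/1408, 942/8557, 9575/86978

Using the convergent recurrence p_i = a_i*p_{i-1} + p_{i-2}, q_i = a_i*q_{i-1} + q_{i-2} with p_{-2}=0, p_{-1}=1, q_{-2}=1, q_{-1}=0:
  i=0: a_0=0, p_0 = 0*1 + 0 = 0, q_0 = 0*0 + 1 = 1.
  i=1: a_1=9, p_1 = 9*0 + 1 = 1, q_1 = 9*1 + 0 = 9.
  i=2: a_2=11, p_2 = 11*1 + 0 = 11, q_2 = 11*9 + 1 = 100.
  i=3: a_3=1, p_3 = 1*11 + 1 = 12, q_3 = 1*100 + 9 = 109.
  i=4: a_4=12, p_4 = 12*12 + 11 = 155, q_4 = 12*109 + 100 = 1408.
  i=5: a_5=6, p_5 = 6*155 + 12 = 942, q_5 = 6*1408 + 109 = 8557.
  i=6: a_6=10, p_6 = 10*942 + 155 = 9575, q_6 = 10*8557 + 1408 = 86978.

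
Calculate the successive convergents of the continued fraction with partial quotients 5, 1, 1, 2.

5/1, 6/1, 11/2, 28/5

Using the convergent recurrence p_i = a_i*p_{i-1} + p_{i-2}, q_i = a_i*q_{i-1} + q_{i-2} with p_{-2}=0, p_{-1}=1, q_{-2}=1, q_{-1}=0:
  i=0: a_0=5, p_0 = 5*1 + 0 = 5, q_0 = 5*0 + 1 = 1.
  i=1: a_1=1, p_1 = 1*5 + 1 = 6, q_1 = 1*1 + 0 = 1.
  i=2: a_2=1, p_2 = 1*6 + 5 = 11, q_2 = 1*1 + 1 = 2.
  i=3: a_3=2, p_3 = 2*11 + 6 = 28, q_3 = 2*2 + 1 = 5.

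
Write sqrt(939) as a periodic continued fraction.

Write x_i = (sqrt(939) + m_i)/d_i with (m_0, d_0) = (0, 1). a_0 = floor(sqrt(939)) = 30, since 30^2 = 900 <= 939 < 961 = 31^2.
Iterate m_{i+1} = d_i*a_i - m_i, d_{i+1} = (939 - m_{i+1}^2)/d_i, a_{i+1} = floor((a_0 + m_{i+1})/d_{i+1}):
  m_1 = 1*30 - 0 = 30, d_1 = (939 - 30^2)/1 = 39/1 = 39, a_1 = floor((30 + 30)/39) = 1.
  m_2 = 39*1 - 30 = 9, d_2 = (939 - 9^2)/39 = 858/39 = 22, a_2 = floor((30 + 9)/22) = 1.
  m_3 = 22*1 - 9 = 13, d_3 = (939 - 13^2)/22 = 770/22 = 35, a_3 = floor((30 + 13)/35) = 1.
  m_4 = 35*1 - 13 = 22, d_4 = (939 - 22^2)/35 = 455/35 = 13, a_4 = floor((30 + 22)/13) = 4.
  m_5 = 13*4 - 22 = 30, d_5 = (939 - 30^2)/13 = 39/13 = 3, a_5 = floor((30 + 30)/3) = 20.
  m_6 = 3*20 - 30 = 30, d_6 = (939 - 30^2)/3 = 39/3 = 13, a_6 = floor((30 + 30)/13) = 4.
  m_7 = 13*4 - 30 = 22, d_7 = (939 - 22^2)/13 = 455/13 = 35, a_7 = floor((30 + 22)/35) = 1.
  m_8 = 35*1 - 22 = 13, d_8 = (939 - 13^2)/35 = 770/35 = 22, a_8 = floor((30 + 13)/22) = 1.
  m_9 = 22*1 - 13 = 9, d_9 = (939 - 9^2)/22 = 858/22 = 39, a_9 = floor((30 + 9)/39) = 1.
  m_10 = 39*1 - 9 = 30, d_10 = (939 - 30^2)/39 = 39/39 = 1, a_10 = floor((30 + 30)/1) = 60.
  m_11 = 1*60 - 30 = 30, d_11 = (939 - 30^2)/1 = 39/1 = 39: (m_11, d_11) = (m_1, d_1) = (30, 39), so from here the quotients repeat a_1, ..., a_10; the period length is 10.
Hence the expansion of sqrt(939) is a_0 = 30 followed by the repeating block 1, 1, 1, 4, 20, 4, 1, 1, 1, 60 (period 10).

[30; (1, 1, 1, 4, 20, 4, 1, 1, 1, 60)]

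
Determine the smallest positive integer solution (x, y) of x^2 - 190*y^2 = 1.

(x, y) = (52021, 3774)

First expand sqrt(190) as a continued fraction. With x_i = (sqrt(190) + m_i)/d_i and (m_0, d_0) = (0, 1): a_0 = floor(sqrt(190)) = 13, since 13^2 = 169 <= 190 < 196 = 14^2.
Iterate m_{i+1} = d_i*a_i - m_i, d_{i+1} = (190 - m_{i+1}^2)/d_i, a_{i+1} = floor((a_0 + m_{i+1})/d_{i+1}):
  m_1 = 1*13 - 0 = 13, d_1 = (190 - 13^2)/1 = 21/1 = 21, a_1 = floor((13 + 13)/21) = 1.
  m_2 = 21*1 - 13 = 8, d_2 = (190 - 8^2)/21 = 126/21 = 6, a_2 = floor((13 + 8)/6) = 3.
  m_3 = 6*3 - 8 = 10, d_3 = (190 - 10^2)/6 = 90/6 = 15, a_3 = floor((13 + 10)/15) = 1.
  m_4 = 15*1 - 10 = 5, d_4 = (190 - 5^2)/15 = 165/15 = 11, a_4 = floor((13 + 5)/11) = 1.
  m_5 = 11*1 - 5 = 6, d_5 = (190 - 6^2)/11 = 154/11 = 14, a_5 = floor((13 + 6)/14) = 1.
  m_6 = 14*1 - 6 = 8, d_6 = (190 - 8^2)/14 = 126/14 = 9, a_6 = floor((13 + 8)/9) = 2.
  m_7 = 9*2 - 8 = 10, d_7 = (190 - 10^2)/9 = 90/9 = 10, a_7 = floor((13 + 10)/10) = 2.
  m_8 = 10*2 - 10 = 10, d_8 = (190 - 10^2)/10 = 90/10 = 9, a_8 = floor((13 + 10)/9) = 2.
  m_9 = 9*2 - 10 = 8, d_9 = (190 - 8^2)/9 = 126/9 = 14, a_9 = floor((13 + 8)/14) = 1.
  m_10 = 14*1 - 8 = 6, d_10 = (190 - 6^2)/14 = 154/14 = 11, a_10 = floor((13 + 6)/11) = 1.
  m_11 = 11*1 - 6 = 5, d_11 = (190 - 5^2)/11 = 165/11 = 15, a_11 = floor((13 + 5)/15) = 1.
  m_12 = 15*1 - 5 = 10, d_12 = (190 - 10^2)/15 = 90/15 = 6, a_12 = floor((13 + 10)/6) = 3.
  m_13 = 6*3 - 10 = 8, d_13 = (190 - 8^2)/6 = 126/6 = 21, a_13 = floor((13 + 8)/21) = 1.
  m_14 = 21*1 - 8 = 13, d_14 = (190 - 13^2)/21 = 21/21 = 1, a_14 = floor((13 + 13)/1) = 26.
  m_15 = 1*26 - 13 = 13, d_15 = (190 - 13^2)/1 = 21/1 = 21: (m_15, d_15) = (m_1, d_1) = (13, 21), so from here the quotients repeat a_1, ..., a_14; the period length is 14.
So sqrt(190) = [13; (1, 3, 1, 1, 1, 2, 2, 2, 1, 1, 1, 3, 1, 26)] with period length k = 14.
k is even, so the fundamental solution of x^2 - 190y^2 = 1 is (p_{k-1}, q_{k-1}) = (p_13, q_13); compute convergents through index 13.
Convergents (p_i = a_i*p_{i-1} + p_{i-2}, q_i = a_i*q_{i-1} + q_{i-2} with p_{-2}=0, p_{-1}=1, q_{-2}=1, q_{-1}=0):
  i=0: a_0=13, p_0 = 13*1 + 0 = 13, q_0 = 13*0 + 1 = 1.
  i=1: a_1=1, p_1 = 1*13 + 1 = 14, q_1 = 1*1 + 0 = 1.
  i=2: a_2=3, p_2 = 3*14 + 13 = 55, q_2 = 3*1 + 1 = 4.
  i=3: a_3=1, p_3 = 1*55 + 14 = 69, q_3 = 1*4 + 1 = 5.
  i=4: a_4=1, p_4 = 1*69 + 55 = 124, q_4 = 1*5 + 4 = 9.
  i=5: a_5=1, p_5 = 1*124 + 69 = 193, q_5 = 1*9 + 5 = 14.
  i=6: a_6=2, p_6 = 2*193 + 124 = 510, q_6 = 2*14 + 9 = 37.
  i=7: a_7=2, p_7 = 2*510 + 193 = 1213, q_7 = 2*37 + 14 = 88.
  i=8: a_8=2, p_8 = 2*1213 + 510 = 2936, q_8 = 2*88 + 37 = 213.
  i=9: a_9=1, p_9 = 1*2936 + 1213 = 4149, q_9 = 1*213 + 88 = 301.
  i=10: a_10=1, p_10 = 1*4149 + 2936 = 7085, q_10 = 1*301 + 213 = 514.
  i=11: a_11=1, p_11 = 1*7085 + 4149 = 11234, q_11 = 1*514 + 301 = 815.
  i=12: a_12=3, p_12 = 3*11234 + 7085 = 40787, q_12 = 3*815 + 514 = 2959.
  i=13: a_13=1, p_13 = 1*40787 + 11234 = 52021, q_13 = 1*2959 + 815 = 3774.
Check: 52021^2 - 190*3774^2 = 2706184441 - 2706184440 = 1, so (x, y) = (52021, 3774) solves the equation, and by the theorem it is the least positive solution.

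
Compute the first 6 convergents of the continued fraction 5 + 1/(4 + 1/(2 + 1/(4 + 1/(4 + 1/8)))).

Using the convergent recurrence p_i = a_i*p_{i-1} + p_{i-2}, q_i = a_i*q_{i-1} + q_{i-2} with p_{-2}=0, p_{-1}=1, q_{-2}=1, q_{-1}=0:
  i=0: a_0=5, p_0 = 5*1 + 0 = 5, q_0 = 5*0 + 1 = 1.
  i=1: a_1=4, p_1 = 4*5 + 1 = 21, q_1 = 4*1 + 0 = 4.
  i=2: a_2=2, p_2 = 2*21 + 5 = 47, q_2 = 2*4 + 1 = 9.
  i=3: a_3=4, p_3 = 4*47 + 21 = 209, q_3 = 4*9 + 4 = 40.
  i=4: a_4=4, p_4 = 4*209 + 47 = 883, q_4 = 4*40 + 9 = 169.
  i=5: a_5=8, p_5 = 8*883 + 209 = 7273, q_5 = 8*169 + 40 = 1392.

5/1, 21/4, 47/9, 209/40, 883/169, 7273/1392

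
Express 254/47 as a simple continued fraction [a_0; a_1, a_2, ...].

[5; 2, 2, 9]

Run the Euclidean algorithm on 254 and 47; the successive quotients are the partial quotients a_0, a_1, ... (each step inverts the fractional part left over by the previous one):
  254 = 5*47 + 19, so a_0 = 5.
  47 = 2*19 + 9, so a_1 = 2.
  19 = 2*9 + 1, so a_2 = 2.
  9 = 9*1 + 0, so a_3 = 9.
The remainder reaches 0 after 4 divisions, so the expansion has 4 partial quotients, read off in order.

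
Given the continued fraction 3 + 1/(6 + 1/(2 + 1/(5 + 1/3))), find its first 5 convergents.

Using the convergent recurrence p_i = a_i*p_{i-1} + p_{i-2}, q_i = a_i*q_{i-1} + q_{i-2} with p_{-2}=0, p_{-1}=1, q_{-2}=1, q_{-1}=0:
  i=0: a_0=3, p_0 = 3*1 + 0 = 3, q_0 = 3*0 + 1 = 1.
  i=1: a_1=6, p_1 = 6*3 + 1 = 19, q_1 = 6*1 + 0 = 6.
  i=2: a_2=2, p_2 = 2*19 + 3 = 41, q_2 = 2*6 + 1 = 13.
  i=3: a_3=5, p_3 = 5*41 + 19 = 224, q_3 = 5*13 + 6 = 71.
  i=4: a_4=3, p_4 = 3*224 + 41 = 713, q_4 = 3*71 + 13 = 226.

3/1, 19/6, 41/13, 224/71, 713/226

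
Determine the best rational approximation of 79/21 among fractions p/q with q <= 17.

64/17

Expand x = 79/21 as a continued fraction with the Euclidean algorithm:
  79 = 3*21 + 16, so a_0 = 3.
  21 = 1*16 + 5, so a_1 = 1.
  16 = 3*5 + 1, so a_2 = 3.
  5 = 5*1 + 0, so a_3 = 5.
so x = [3; 1, 3, 5].
Convergents (p_i = a_i*p_{i-1} + p_{i-2}, q_i = a_i*q_{i-1} + q_{i-2} with p_{-2}=0, p_{-1}=1, q_{-2}=1, q_{-1}=0), until the denominator exceeds 17:
  i=0: a_0=3, p_0 = 3*1 + 0 = 3, q_0 = 3*0 + 1 = 1.
  i=1: a_1=1, p_1 = 1*3 + 1 = 4, q_1 = 1*1 + 0 = 1.
  i=2: a_2=3, p_2 = 3*4 + 3 = 15, q_2 = 3*1 + 1 = 4.
  i=3: a_3=5, p_3 = 5*15 + 4 = 79, q_3 = 5*4 + 1 = 21.
q_3 = 21 > 17, so the last convergent with denominator <= 17 is p_2/q_2 = 15/4.
The closest fraction with denominator <= 17 is either p_2/q_2 or the intermediate fraction (k*p_2 + p_1)/(k*q_2 + q_1) with the largest k >= 1 whose denominator stays <= 17; these approach x as k grows, and every other convergent or intermediate fraction in range is farther away.
Largest k: floor((17 - q_1)/q_2) = floor((17 - 1)/4) = 4.
That gives (4*15 + 4)/(4*4 + 1) = 64/17.
Compare the errors: |x - 15/4| = |79*4 - 15*21|/(21*4) = 1/84, and |x - 64/17| = |79*17 - 64*21|/(21*17) = 1/357.
Cross-multiplying, 1*84 = 84 < 357 = 1*357, so 1/357 is smaller: the intermediate fraction 64/17 is closer to x than 15/4.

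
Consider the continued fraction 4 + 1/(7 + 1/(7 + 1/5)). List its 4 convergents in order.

4/1, 29/7, 207/50, 1064/257

Using the convergent recurrence p_i = a_i*p_{i-1} + p_{i-2}, q_i = a_i*q_{i-1} + q_{i-2} with p_{-2}=0, p_{-1}=1, q_{-2}=1, q_{-1}=0:
  i=0: a_0=4, p_0 = 4*1 + 0 = 4, q_0 = 4*0 + 1 = 1.
  i=1: a_1=7, p_1 = 7*4 + 1 = 29, q_1 = 7*1 + 0 = 7.
  i=2: a_2=7, p_2 = 7*29 + 4 = 207, q_2 = 7*7 + 1 = 50.
  i=3: a_3=5, p_3 = 5*207 + 29 = 1064, q_3 = 5*50 + 7 = 257.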